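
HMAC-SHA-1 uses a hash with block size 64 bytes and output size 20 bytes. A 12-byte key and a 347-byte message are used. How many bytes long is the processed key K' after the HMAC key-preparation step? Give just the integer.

Key is 12 ≤ 64 bytes, zero-padded: |K'| = 64.

64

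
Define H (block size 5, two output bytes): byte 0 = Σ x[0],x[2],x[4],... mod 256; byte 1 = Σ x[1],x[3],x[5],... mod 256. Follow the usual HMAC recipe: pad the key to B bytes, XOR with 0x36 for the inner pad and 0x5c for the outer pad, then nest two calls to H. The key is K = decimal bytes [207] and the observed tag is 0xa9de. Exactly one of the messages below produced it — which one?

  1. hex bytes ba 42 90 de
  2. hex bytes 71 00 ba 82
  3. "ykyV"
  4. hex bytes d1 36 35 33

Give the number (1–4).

3

Key decimal bytes [207] = cf is 1 byte ≤ B = 5; zero-pad to 5 bytes: K' = cf 00 00 00 00.
K' ⊕ ipad = f9 36 36 36 36; K' ⊕ opad = 93 5c 5c 5c 5c.
m1: inner = H(f9 36 36 36 36 ba 42 90 de) = 85 b6; tag = H(93 5c 5c 5c 5c 85 b6) = 013d
m2: inner = H(f9 36 36 36 36 71 00 ba 82) = e7 97; tag = H(93 5c 5c 5c 5c e7 97) = e29f
m3: inner = H(f9 36 36 36 36 79 6b 79 56) = 26 5e; tag = H(93 5c 5c 5c 5c 26 5e) = a9de ← matches
m4: inner = H(f9 36 36 36 36 d1 36 35 33) = ce 72; tag = H(93 5c 5c 5c 5c ce 72) = bd86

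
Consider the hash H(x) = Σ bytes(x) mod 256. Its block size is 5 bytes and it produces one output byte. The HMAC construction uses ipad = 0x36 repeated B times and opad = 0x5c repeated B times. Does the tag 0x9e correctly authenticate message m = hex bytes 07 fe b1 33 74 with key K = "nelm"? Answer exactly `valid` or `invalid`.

Key "nelm" = 6e 65 6c 6d is 4 bytes ≤ B = 5; zero-pad to 5 bytes: K' = 6e 65 6c 6d 00.
K' ⊕ ipad = 58 53 5a 5b 36; K' ⊕ opad = 32 39 30 31 5c.
Inner hash: sum = 88+83+90+91+54+7+254+177+51+116 = 1011; mod 256 = 243 → f3.
Outer hash (recomputed tag): sum = 50+57+48+49+92+243 = 539; mod 256 = 27 → 1b.
Recomputed tag = 1b; claimed = 9e → mismatch.

invalid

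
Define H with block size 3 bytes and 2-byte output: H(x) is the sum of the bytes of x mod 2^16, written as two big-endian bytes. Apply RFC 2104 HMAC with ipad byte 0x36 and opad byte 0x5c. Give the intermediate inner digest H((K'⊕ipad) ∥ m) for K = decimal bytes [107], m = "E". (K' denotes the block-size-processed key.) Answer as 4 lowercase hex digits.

Key decimal bytes [107] = 6b is 1 byte ≤ B = 3; zero-pad to 3 bytes: K' = 6b 00 00.
K' ⊕ ipad = 5d 36 36.
Inner input = 5d 36 36 ∥ 45.
Inner hash: sum = 93+54+54+69 = 270 → 01 0e.

010e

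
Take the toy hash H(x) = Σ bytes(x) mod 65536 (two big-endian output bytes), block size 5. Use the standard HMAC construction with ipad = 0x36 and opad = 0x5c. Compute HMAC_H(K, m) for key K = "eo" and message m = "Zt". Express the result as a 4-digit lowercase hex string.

Key "eo" = 65 6f is 2 bytes ≤ B = 5; zero-pad to 5 bytes: K' = 65 6f 00 00 00.
K' ⊕ ipad = 53 59 36 36 36.  K' ⊕ opad = 39 33 5c 5c 5c.
Inner input = (K'⊕ipad) ∥ m = 53 59 36 36 36 ∥ 5a 74.
Inner hash: sum = 83+89+54+54+54+90+116 = 540 → 02 1c.
Outer input = (K'⊕opad) ∥ inner = 39 33 5c 5c 5c ∥ 02 1c.
Outer hash (tag): sum = 57+51+92+92+92+2+28 = 414 → 01 9e.

019e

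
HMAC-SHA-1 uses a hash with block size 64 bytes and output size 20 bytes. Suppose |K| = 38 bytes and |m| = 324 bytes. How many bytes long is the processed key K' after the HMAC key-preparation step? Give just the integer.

Key is 38 ≤ 64 bytes, zero-padded: |K'| = 64.

64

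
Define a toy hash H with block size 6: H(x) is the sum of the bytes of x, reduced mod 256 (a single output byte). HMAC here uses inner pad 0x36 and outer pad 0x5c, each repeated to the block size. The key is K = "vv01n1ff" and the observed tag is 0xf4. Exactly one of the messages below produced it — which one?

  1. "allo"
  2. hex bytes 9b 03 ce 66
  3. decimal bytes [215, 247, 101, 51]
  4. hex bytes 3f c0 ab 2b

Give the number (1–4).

1

Key "vv01n1ff" = 76 76 30 31 6e 31 66 66 is 8 bytes > B = 6, so hash it first: H(key) = b8, then zero-pad to 6 bytes: K' = b8 00 00 00 00 00.
K' ⊕ ipad = 8e 36 36 36 36 36; K' ⊕ opad = e4 5c 5c 5c 5c 5c.
m1: inner = H(8e 36 36 36 36 36 61 6c 6c 6f) = 44; tag = H(e4 5c 5c 5c 5c 5c 44) = f4 ← matches
m2: inner = H(8e 36 36 36 36 36 9b 03 ce 66) = 6e; tag = H(e4 5c 5c 5c 5c 5c 6e) = 1e
m3: inner = H(8e 36 36 36 36 36 d7 f7 65 33) = 02; tag = H(e4 5c 5c 5c 5c 5c 02) = b2
m4: inner = H(8e 36 36 36 36 36 3f c0 ab 2b) = 71; tag = H(e4 5c 5c 5c 5c 5c 71) = 21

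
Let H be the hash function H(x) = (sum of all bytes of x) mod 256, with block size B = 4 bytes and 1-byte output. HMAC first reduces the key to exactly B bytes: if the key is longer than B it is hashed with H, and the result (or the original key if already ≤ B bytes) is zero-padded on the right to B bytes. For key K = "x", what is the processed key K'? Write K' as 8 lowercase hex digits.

Key "x" = 78 is 1 byte ≤ B = 4; zero-pad to 4 bytes: K' = 78 00 00 00.

78000000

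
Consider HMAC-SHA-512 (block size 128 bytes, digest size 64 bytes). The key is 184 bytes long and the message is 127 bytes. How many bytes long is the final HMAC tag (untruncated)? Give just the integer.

64

The tag is one SHA-512 digest: 64 bytes.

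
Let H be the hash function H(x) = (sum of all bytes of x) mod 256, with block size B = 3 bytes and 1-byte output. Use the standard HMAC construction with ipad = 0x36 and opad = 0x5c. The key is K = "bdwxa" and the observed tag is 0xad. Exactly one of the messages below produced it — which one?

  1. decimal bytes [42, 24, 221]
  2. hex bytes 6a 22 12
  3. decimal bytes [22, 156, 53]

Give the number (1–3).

1

Key "bdwxa" = 62 64 77 78 61 is 5 bytes > B = 3, so hash it first: H(key) = 16, then zero-pad to 3 bytes: K' = 16 00 00.
K' ⊕ ipad = 20 36 36; K' ⊕ opad = 4a 5c 5c.
m1: inner = H(20 36 36 2a 18 dd) = ab; tag = H(4a 5c 5c ab) = ad ← matches
m2: inner = H(20 36 36 6a 22 12) = 2a; tag = H(4a 5c 5c 2a) = 2c
m3: inner = H(20 36 36 16 9c 35) = 73; tag = H(4a 5c 5c 73) = 75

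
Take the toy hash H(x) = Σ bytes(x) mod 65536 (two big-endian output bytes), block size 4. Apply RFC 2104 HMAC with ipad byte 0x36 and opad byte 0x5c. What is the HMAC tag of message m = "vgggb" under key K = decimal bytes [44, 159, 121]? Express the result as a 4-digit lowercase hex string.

Key decimal bytes [44, 159, 121] = 2c 9f 79 is 3 bytes ≤ B = 4; zero-pad to 4 bytes: K' = 2c 9f 79 00.
K' ⊕ ipad = 1a a9 4f 36.  K' ⊕ opad = 70 c3 25 5c.
Inner input = (K'⊕ipad) ∥ m = 1a a9 4f 36 ∥ 76 67 67 67 62.
Inner hash: sum = 26+169+79+54+118+103+103+103+98 = 853 → 03 55.
Outer input = (K'⊕opad) ∥ inner = 70 c3 25 5c ∥ 03 55.
Outer hash (tag): sum = 112+195+37+92+3+85 = 524 → 02 0c.

020c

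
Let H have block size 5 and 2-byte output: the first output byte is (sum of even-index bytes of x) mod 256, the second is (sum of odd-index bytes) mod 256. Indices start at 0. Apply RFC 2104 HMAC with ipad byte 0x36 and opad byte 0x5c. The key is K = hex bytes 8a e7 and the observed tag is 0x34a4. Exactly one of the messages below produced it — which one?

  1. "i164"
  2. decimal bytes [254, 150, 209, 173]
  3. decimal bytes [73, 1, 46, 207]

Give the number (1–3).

1

Key hex bytes 8a e7 is 2 bytes ≤ B = 5; zero-pad to 5 bytes: K' = 8a e7 00 00 00.
K' ⊕ ipad = bc d1 36 36 36; K' ⊕ opad = d6 bb 5c 5c 5c.
m1: inner = H(bc d1 36 36 36 69 31 36 34) = 8d a6; tag = H(d6 bb 5c 5c 5c 8d a6) = 34a4 ← matches
m2: inner = H(bc d1 36 36 36 fe 96 d1 ad) = 6b d6; tag = H(d6 bb 5c 5c 5c 6b d6) = 6482
m3: inner = H(bc d1 36 36 36 49 01 2e cf) = f8 7e; tag = H(d6 bb 5c 5c 5c f8 7e) = 0c0f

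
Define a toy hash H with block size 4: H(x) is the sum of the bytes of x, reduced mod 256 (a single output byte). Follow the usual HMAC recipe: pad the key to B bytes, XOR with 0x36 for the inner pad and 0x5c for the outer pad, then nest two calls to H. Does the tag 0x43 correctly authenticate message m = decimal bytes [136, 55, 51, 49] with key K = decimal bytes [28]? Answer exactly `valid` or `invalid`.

Key decimal bytes [28] = 1c is 1 byte ≤ B = 4; zero-pad to 4 bytes: K' = 1c 00 00 00.
K' ⊕ ipad = 2a 36 36 36; K' ⊕ opad = 40 5c 5c 5c.
Inner hash: sum = 42+54+54+54+136+55+51+49 = 495; mod 256 = 239 → ef.
Outer hash (recomputed tag): sum = 64+92+92+92+239 = 579; mod 256 = 67 → 43.
Recomputed tag = 43; claimed = 43 → match.

valid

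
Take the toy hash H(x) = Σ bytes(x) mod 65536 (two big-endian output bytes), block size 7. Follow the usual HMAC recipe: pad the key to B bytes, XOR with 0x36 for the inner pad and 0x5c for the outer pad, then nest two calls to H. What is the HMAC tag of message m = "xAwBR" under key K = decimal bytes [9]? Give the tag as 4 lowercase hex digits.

Key decimal bytes [9] = 09 is 1 byte ≤ B = 7; zero-pad to 7 bytes: K' = 09 00 00 00 00 00 00.
K' ⊕ ipad = 3f 36 36 36 36 36 36.  K' ⊕ opad = 55 5c 5c 5c 5c 5c 5c.
Inner input = (K'⊕ipad) ∥ m = 3f 36 36 36 36 36 36 ∥ 78 41 77 42 52.
Inner hash: sum = 63+54+54+54+54+54+54+120+65+119+66+82 = 839 → 03 47.
Outer input = (K'⊕opad) ∥ inner = 55 5c 5c 5c 5c 5c 5c ∥ 03 47.
Outer hash (tag): sum = 85+92+92+92+92+92+92+3+71 = 711 → 02 c7.

02c7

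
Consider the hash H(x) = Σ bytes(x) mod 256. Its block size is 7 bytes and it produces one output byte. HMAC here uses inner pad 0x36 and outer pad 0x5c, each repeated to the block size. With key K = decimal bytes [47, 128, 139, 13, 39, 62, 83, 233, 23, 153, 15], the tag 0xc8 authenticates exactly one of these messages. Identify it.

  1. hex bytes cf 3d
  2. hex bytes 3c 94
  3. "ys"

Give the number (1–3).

2

Key decimal bytes [47, 128, 139, 13, 39, 62, 83, 233, 23, 153, 15] = 2f 80 8b 0d 27 3e 53 e9 17 99 0f is 11 bytes > B = 7, so hash it first: H(key) = a7, then zero-pad to 7 bytes: K' = a7 00 00 00 00 00 00.
K' ⊕ ipad = 91 36 36 36 36 36 36; K' ⊕ opad = fb 5c 5c 5c 5c 5c 5c.
m1: inner = H(91 36 36 36 36 36 36 cf 3d) = e1; tag = H(fb 5c 5c 5c 5c 5c 5c e1) = 04
m2: inner = H(91 36 36 36 36 36 36 3c 94) = a5; tag = H(fb 5c 5c 5c 5c 5c 5c a5) = c8 ← matches
m3: inner = H(91 36 36 36 36 36 36 79 73) = c1; tag = H(fb 5c 5c 5c 5c 5c 5c c1) = e4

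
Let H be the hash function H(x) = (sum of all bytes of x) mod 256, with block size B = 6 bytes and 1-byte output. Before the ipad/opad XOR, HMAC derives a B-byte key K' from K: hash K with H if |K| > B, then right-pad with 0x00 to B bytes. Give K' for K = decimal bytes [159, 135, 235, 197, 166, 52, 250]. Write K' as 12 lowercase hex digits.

|K| = 7 > B = 6, so first hash the key.
H(K): sum = 159+135+235+197+166+52+250 = 1194; mod 256 = 170 → aa.
Zero-pad H(K) = aa to 6 bytes: K' = aa 00 00 00 00 00.

aa0000000000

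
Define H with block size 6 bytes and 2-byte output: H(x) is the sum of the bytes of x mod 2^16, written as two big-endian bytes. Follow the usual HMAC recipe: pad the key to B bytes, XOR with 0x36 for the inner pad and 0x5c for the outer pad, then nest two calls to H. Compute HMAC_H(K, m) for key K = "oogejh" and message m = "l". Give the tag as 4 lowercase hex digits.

01c2

Key "oogejh" = 6f 6f 67 65 6a 68 is exactly B = 6 bytes: K' = 6f 6f 67 65 6a 68.
K' ⊕ ipad = 59 59 51 53 5c 5e.  K' ⊕ opad = 33 33 3b 39 36 34.
Inner input = (K'⊕ipad) ∥ m = 59 59 51 53 5c 5e ∥ 6c.
Inner hash: sum = 89+89+81+83+92+94+108 = 636 → 02 7c.
Outer input = (K'⊕opad) ∥ inner = 33 33 3b 39 36 34 ∥ 02 7c.
Outer hash (tag): sum = 51+51+59+57+54+52+2+124 = 450 → 01 c2.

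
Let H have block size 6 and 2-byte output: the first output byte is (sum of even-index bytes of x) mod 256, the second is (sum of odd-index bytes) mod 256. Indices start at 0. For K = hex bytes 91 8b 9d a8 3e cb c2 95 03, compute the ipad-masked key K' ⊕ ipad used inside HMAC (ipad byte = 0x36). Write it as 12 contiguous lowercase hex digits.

07a536363636

Key hex bytes 91 8b 9d a8 3e cb c2 95 03 is 9 bytes > B = 6, so hash it first: H(key) = 31 93, then zero-pad to 6 bytes: K' = 31 93 00 00 00 00.
XOR each byte with 0x36: 31⊕36=07, 93⊕36=a5, 00⊕36=36, 00⊕36=36, 00⊕36=36, 00⊕36=36.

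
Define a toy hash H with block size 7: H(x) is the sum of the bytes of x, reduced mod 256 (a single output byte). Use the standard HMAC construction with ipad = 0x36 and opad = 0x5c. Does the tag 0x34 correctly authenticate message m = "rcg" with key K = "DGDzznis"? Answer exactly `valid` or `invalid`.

Key "DGDzznis" = 44 47 44 7a 7a 6e 69 73 is 8 bytes > B = 7, so hash it first: H(key) = 0d, then zero-pad to 7 bytes: K' = 0d 00 00 00 00 00 00.
K' ⊕ ipad = 3b 36 36 36 36 36 36; K' ⊕ opad = 51 5c 5c 5c 5c 5c 5c.
Inner hash: sum = 59+54+54+54+54+54+54+114+99+103 = 699; mod 256 = 187 → bb.
Outer hash (recomputed tag): sum = 81+92+92+92+92+92+92+187 = 820; mod 256 = 52 → 34.
Recomputed tag = 34; claimed = 34 → match.

valid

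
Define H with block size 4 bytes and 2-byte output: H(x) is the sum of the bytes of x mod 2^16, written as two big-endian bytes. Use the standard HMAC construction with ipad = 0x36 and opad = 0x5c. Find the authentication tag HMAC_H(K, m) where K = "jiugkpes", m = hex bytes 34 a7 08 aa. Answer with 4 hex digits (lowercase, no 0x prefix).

Key "jiugkpes" = 6a 69 75 67 6b 70 65 73 is 8 bytes > B = 4, so hash it first: H(key) = 03 62, then zero-pad to 4 bytes: K' = 03 62 00 00.
K' ⊕ ipad = 35 54 36 36.  K' ⊕ opad = 5f 3e 5c 5c.
Inner input = (K'⊕ipad) ∥ m = 35 54 36 36 ∥ 34 a7 08 aa.
Inner hash: sum = 53+84+54+54+52+167+8+170 = 642 → 02 82.
Outer input = (K'⊕opad) ∥ inner = 5f 3e 5c 5c ∥ 02 82.
Outer hash (tag): sum = 95+62+92+92+2+130 = 473 → 01 d9.

01d9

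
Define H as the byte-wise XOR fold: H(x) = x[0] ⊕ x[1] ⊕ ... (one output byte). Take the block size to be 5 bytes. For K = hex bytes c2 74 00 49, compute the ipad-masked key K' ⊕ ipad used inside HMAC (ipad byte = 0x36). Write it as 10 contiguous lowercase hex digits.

f442367f36

Key hex bytes c2 74 00 49 is 4 bytes ≤ B = 5; zero-pad to 5 bytes: K' = c2 74 00 49 00.
XOR each byte with 0x36: c2⊕36=f4, 74⊕36=42, 00⊕36=36, 49⊕36=7f, 00⊕36=36.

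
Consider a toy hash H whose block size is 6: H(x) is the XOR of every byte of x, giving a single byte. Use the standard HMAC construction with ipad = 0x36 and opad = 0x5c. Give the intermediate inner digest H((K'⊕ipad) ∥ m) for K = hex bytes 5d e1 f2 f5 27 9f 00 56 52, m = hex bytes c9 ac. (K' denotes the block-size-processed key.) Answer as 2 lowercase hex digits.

Key hex bytes 5d e1 f2 f5 27 9f 00 56 52 is 9 bytes > B = 6, so hash it first: H(key) = 07, then zero-pad to 6 bytes: K' = 07 00 00 00 00 00.
K' ⊕ ipad = 31 36 36 36 36 36.
Inner input = 31 36 36 36 36 36 ∥ c9 ac.
Inner hash: XOR 31⊕36⊕36⊕36⊕36⊕36⊕c9⊕ac = 62.

62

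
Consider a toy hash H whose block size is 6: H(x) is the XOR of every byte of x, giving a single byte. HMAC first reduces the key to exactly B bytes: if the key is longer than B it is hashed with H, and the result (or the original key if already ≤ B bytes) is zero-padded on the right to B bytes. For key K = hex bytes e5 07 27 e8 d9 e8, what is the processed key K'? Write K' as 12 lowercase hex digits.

e50727e8d9e8

Key hex bytes e5 07 27 e8 d9 e8 is exactly B = 6 bytes: K' = e5 07 27 e8 d9 e8.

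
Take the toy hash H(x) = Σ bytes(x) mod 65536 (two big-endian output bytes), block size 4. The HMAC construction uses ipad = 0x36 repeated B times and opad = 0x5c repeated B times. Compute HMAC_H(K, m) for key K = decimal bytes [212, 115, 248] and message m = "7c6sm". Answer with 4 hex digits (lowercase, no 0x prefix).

Key decimal bytes [212, 115, 248] = d4 73 f8 is 3 bytes ≤ B = 4; zero-pad to 4 bytes: K' = d4 73 f8 00.
K' ⊕ ipad = e2 45 ce 36.  K' ⊕ opad = 88 2f a4 5c.
Inner input = (K'⊕ipad) ∥ m = e2 45 ce 36 ∥ 37 63 36 73 6d.
Inner hash: sum = 226+69+206+54+55+99+54+115+109 = 987 → 03 db.
Outer input = (K'⊕opad) ∥ inner = 88 2f a4 5c ∥ 03 db.
Outer hash (tag): sum = 136+47+164+92+3+219 = 661 → 02 95.

0295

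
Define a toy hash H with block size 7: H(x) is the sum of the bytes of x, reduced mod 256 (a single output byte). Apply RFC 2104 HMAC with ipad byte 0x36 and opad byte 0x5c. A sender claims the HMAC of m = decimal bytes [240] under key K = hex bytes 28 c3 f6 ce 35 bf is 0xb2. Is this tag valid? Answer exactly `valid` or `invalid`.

Key hex bytes 28 c3 f6 ce 35 bf is 6 bytes ≤ B = 7; zero-pad to 7 bytes: K' = 28 c3 f6 ce 35 bf 00.
K' ⊕ ipad = 1e f5 c0 f8 03 89 36; K' ⊕ opad = 74 9f aa 92 69 e3 5c.
Inner hash: sum = 30+245+192+248+3+137+54+240 = 1149; mod 256 = 125 → 7d.
Outer hash (recomputed tag): sum = 116+159+170+146+105+227+92+125 = 1140; mod 256 = 116 → 74.
Recomputed tag = 74; claimed = b2 → mismatch.

invalid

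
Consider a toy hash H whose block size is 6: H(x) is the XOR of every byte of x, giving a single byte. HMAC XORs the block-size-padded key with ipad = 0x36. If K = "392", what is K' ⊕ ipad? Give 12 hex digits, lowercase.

050f04363636

Key "392" = 33 39 32 is 3 bytes ≤ B = 6; zero-pad to 6 bytes: K' = 33 39 32 00 00 00.
XOR each byte with 0x36: 33⊕36=05, 39⊕36=0f, 32⊕36=04, 00⊕36=36, 00⊕36=36, 00⊕36=36.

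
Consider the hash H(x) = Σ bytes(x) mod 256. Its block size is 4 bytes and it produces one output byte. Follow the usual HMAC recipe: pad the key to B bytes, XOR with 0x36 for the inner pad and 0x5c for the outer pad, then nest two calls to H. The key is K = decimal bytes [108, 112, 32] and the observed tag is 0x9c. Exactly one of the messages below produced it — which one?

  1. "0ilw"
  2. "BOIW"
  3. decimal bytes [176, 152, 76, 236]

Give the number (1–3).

Key decimal bytes [108, 112, 32] = 6c 70 20 is 3 bytes ≤ B = 4; zero-pad to 4 bytes: K' = 6c 70 20 00.
K' ⊕ ipad = 5a 46 16 36; K' ⊕ opad = 30 2c 7c 5c.
m1: inner = H(5a 46 16 36 30 69 6c 77) = 68; tag = H(30 2c 7c 5c 68) = 9c ← matches
m2: inner = H(5a 46 16 36 42 4f 49 57) = 1d; tag = H(30 2c 7c 5c 1d) = 51
m3: inner = H(5a 46 16 36 b0 98 4c ec) = 6c; tag = H(30 2c 7c 5c 6c) = a0

1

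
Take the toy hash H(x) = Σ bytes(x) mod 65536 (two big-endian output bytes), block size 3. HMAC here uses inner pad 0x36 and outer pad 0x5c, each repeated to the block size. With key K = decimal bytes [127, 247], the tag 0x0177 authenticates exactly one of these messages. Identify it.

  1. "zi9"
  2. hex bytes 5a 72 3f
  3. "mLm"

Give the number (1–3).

Key decimal bytes [127, 247] = 7f f7 is 2 bytes ≤ B = 3; zero-pad to 3 bytes: K' = 7f f7 00.
K' ⊕ ipad = 49 c1 36; K' ⊕ opad = 23 ab 5c.
m1: inner = H(49 c1 36 7a 69 39) = 02 5c; tag = H(23 ab 5c 02 5c) = 0188
m2: inner = H(49 c1 36 5a 72 3f) = 02 4b; tag = H(23 ab 5c 02 4b) = 0177 ← matches
m3: inner = H(49 c1 36 6d 4c 6d) = 02 66; tag = H(23 ab 5c 02 66) = 0192

2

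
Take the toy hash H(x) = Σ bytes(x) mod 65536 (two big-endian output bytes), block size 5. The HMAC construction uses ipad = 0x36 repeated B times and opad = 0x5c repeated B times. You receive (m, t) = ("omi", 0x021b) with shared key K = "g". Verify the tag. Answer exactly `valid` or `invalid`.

Key "g" = 67 is 1 byte ≤ B = 5; zero-pad to 5 bytes: K' = 67 00 00 00 00.
K' ⊕ ipad = 51 36 36 36 36; K' ⊕ opad = 3b 5c 5c 5c 5c.
Inner hash: sum = 81+54+54+54+54+111+109+105 = 622 → 02 6e.
Outer hash (recomputed tag): sum = 59+92+92+92+92+2+110 = 539 → 02 1b.
Recomputed tag = 021b; claimed = 021b → match.

valid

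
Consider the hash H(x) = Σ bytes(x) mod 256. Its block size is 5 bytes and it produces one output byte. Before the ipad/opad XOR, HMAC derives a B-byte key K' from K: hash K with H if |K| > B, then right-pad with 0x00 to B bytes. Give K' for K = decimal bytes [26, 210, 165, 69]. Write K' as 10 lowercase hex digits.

1ad2a54500

Key decimal bytes [26, 210, 165, 69] = 1a d2 a5 45 is 4 bytes ≤ B = 5; zero-pad to 5 bytes: K' = 1a d2 a5 45 00.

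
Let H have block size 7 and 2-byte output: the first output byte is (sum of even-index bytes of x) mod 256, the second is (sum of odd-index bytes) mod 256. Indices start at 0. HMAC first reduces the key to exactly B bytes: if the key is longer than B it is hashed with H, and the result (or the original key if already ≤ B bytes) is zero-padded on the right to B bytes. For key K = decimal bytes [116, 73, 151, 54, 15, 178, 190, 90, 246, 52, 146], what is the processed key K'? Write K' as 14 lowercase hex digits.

60bf0000000000

|K| = 11 > B = 7, so first hash the key.
H(K): even-index sum = 864 mod 256 = 96; odd-index sum = 447 mod 256 = 191 → 60 bf.
Zero-pad H(K) = 60 bf to 7 bytes: K' = 60 bf 00 00 00 00 00.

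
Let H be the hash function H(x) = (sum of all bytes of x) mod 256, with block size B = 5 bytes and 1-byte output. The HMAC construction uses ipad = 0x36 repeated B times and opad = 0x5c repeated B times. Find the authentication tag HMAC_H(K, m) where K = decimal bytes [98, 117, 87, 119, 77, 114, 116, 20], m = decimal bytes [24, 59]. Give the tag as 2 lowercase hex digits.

Key decimal bytes [98, 117, 87, 119, 77, 114, 116, 20] = 62 75 57 77 4d 72 74 14 is 8 bytes > B = 5, so hash it first: H(key) = ec, then zero-pad to 5 bytes: K' = ec 00 00 00 00.
K' ⊕ ipad = da 36 36 36 36.  K' ⊕ opad = b0 5c 5c 5c 5c.
Inner input = (K'⊕ipad) ∥ m = da 36 36 36 36 ∥ 18 3b.
Inner hash: sum = 218+54+54+54+54+24+59 = 517; mod 256 = 5 → 05.
Outer input = (K'⊕opad) ∥ inner = b0 5c 5c 5c 5c ∥ 05.
Outer hash (tag): sum = 176+92+92+92+92+5 = 549; mod 256 = 37 → 25.

25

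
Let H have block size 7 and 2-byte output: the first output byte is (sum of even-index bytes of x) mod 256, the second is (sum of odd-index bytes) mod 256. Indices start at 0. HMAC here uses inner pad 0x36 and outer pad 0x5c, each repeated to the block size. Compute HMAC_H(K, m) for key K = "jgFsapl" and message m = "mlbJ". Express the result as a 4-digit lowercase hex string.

Key "jgFsapl" = 6a 67 46 73 61 70 6c is exactly B = 7 bytes: K' = 6a 67 46 73 61 70 6c.
K' ⊕ ipad = 5c 51 70 45 57 46 5a.  K' ⊕ opad = 36 3b 1a 2f 3d 2c 30.
Inner input = (K'⊕ipad) ∥ m = 5c 51 70 45 57 46 5a ∥ 6d 6c 62 4a.
Inner hash: even-index sum = 563 mod 256 = 51; odd-index sum = 427 mod 256 = 171 → 33 ab.
Outer input = (K'⊕opad) ∥ inner = 36 3b 1a 2f 3d 2c 30 ∥ 33 ab.
Outer hash (tag): even-index sum = 360 mod 256 = 104; odd-index sum = 201 mod 256 = 201 → 68 c9.

68c9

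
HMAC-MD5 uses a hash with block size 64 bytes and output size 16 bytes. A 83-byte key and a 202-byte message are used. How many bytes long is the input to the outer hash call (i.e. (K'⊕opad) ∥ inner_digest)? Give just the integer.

Key is 83 > 64 bytes, so it is hashed to 16 bytes then zero-padded to 64: |K'| = 64.
Outer input = (K'⊕opad) ∥ H(inner) → 64 + 16 = 80 bytes.

80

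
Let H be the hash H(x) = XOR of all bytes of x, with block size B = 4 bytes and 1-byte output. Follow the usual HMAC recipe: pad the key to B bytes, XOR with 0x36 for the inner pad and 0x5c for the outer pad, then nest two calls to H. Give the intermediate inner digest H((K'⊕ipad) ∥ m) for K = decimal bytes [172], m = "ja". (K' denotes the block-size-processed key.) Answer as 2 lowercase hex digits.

Key decimal bytes [172] = ac is 1 byte ≤ B = 4; zero-pad to 4 bytes: K' = ac 00 00 00.
K' ⊕ ipad = 9a 36 36 36.
Inner input = 9a 36 36 36 ∥ 6a 61.
Inner hash: XOR 9a⊕36⊕36⊕36⊕6a⊕61 = a7.

a7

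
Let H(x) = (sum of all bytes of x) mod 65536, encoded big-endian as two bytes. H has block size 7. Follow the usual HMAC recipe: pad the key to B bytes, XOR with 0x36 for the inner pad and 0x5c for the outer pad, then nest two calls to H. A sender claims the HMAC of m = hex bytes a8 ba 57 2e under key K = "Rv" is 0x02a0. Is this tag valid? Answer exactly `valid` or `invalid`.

valid

Key "Rv" = 52 76 is 2 bytes ≤ B = 7; zero-pad to 7 bytes: K' = 52 76 00 00 00 00 00.
K' ⊕ ipad = 64 40 36 36 36 36 36; K' ⊕ opad = 0e 2a 5c 5c 5c 5c 5c.
Inner hash: sum = 100+64+54+54+54+54+54+168+186+87+46 = 921 → 03 99.
Outer hash (recomputed tag): sum = 14+42+92+92+92+92+92+3+153 = 672 → 02 a0.
Recomputed tag = 02a0; claimed = 02a0 → match.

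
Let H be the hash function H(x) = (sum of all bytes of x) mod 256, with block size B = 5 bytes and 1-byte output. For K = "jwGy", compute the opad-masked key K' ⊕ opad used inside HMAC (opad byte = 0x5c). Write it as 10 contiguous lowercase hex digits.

Key "jwGy" = 6a 77 47 79 is 4 bytes ≤ B = 5; zero-pad to 5 bytes: K' = 6a 77 47 79 00.
XOR each byte with 0x5c: 6a⊕5c=36, 77⊕5c=2b, 47⊕5c=1b, 79⊕5c=25, 00⊕5c=5c.

362b1b255c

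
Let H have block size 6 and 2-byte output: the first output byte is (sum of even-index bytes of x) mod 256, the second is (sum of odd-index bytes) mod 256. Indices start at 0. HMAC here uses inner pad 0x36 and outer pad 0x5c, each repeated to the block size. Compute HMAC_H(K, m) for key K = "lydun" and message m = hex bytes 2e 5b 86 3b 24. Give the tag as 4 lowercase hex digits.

Key "lydun" = 6c 79 64 75 6e is 5 bytes ≤ B = 6; zero-pad to 6 bytes: K' = 6c 79 64 75 6e 00.
K' ⊕ ipad = 5a 4f 52 43 58 36.  K' ⊕ opad = 30 25 38 29 32 5c.
Inner input = (K'⊕ipad) ∥ m = 5a 4f 52 43 58 36 ∥ 2e 5b 86 3b 24.
Inner hash: even-index sum = 476 mod 256 = 220; odd-index sum = 350 mod 256 = 94 → dc 5e.
Outer input = (K'⊕opad) ∥ inner = 30 25 38 29 32 5c ∥ dc 5e.
Outer hash (tag): even-index sum = 374 mod 256 = 118; odd-index sum = 264 mod 256 = 8 → 76 08.

7608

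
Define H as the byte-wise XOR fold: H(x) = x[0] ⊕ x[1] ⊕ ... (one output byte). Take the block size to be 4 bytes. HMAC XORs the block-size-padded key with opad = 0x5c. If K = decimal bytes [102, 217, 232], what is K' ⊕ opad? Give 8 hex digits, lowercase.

3a85b45c

Key decimal bytes [102, 217, 232] = 66 d9 e8 is 3 bytes ≤ B = 4; zero-pad to 4 bytes: K' = 66 d9 e8 00.
XOR each byte with 0x5c: 66⊕5c=3a, d9⊕5c=85, e8⊕5c=b4, 00⊕5c=5c.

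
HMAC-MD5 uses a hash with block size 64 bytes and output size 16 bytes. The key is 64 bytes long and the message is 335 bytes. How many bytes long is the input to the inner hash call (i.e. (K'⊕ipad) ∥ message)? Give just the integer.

399

Key is 64 ≤ 64 bytes, zero-padded: |K'| = 64.
Inner input = (K'⊕ipad) ∥ m → 64 + 335 = 399 bytes.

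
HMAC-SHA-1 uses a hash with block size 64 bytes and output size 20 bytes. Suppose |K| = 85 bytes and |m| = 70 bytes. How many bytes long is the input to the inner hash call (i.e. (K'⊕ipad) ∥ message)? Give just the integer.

134

Key is 85 > 64 bytes, so it is hashed to 20 bytes then zero-padded to 64: |K'| = 64.
Inner input = (K'⊕ipad) ∥ m → 64 + 70 = 134 bytes.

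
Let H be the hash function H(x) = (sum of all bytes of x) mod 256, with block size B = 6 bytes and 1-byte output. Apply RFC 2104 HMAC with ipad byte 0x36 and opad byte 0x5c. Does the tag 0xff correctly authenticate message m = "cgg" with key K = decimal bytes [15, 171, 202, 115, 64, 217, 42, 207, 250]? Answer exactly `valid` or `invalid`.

invalid

Key decimal bytes [15, 171, 202, 115, 64, 217, 42, 207, 250] = 0f ab ca 73 40 d9 2a cf fa is 9 bytes > B = 6, so hash it first: H(key) = 03, then zero-pad to 6 bytes: K' = 03 00 00 00 00 00.
K' ⊕ ipad = 35 36 36 36 36 36; K' ⊕ opad = 5f 5c 5c 5c 5c 5c.
Inner hash: sum = 53+54+54+54+54+54+99+103+103 = 628; mod 256 = 116 → 74.
Outer hash (recomputed tag): sum = 95+92+92+92+92+92+116 = 671; mod 256 = 159 → 9f.
Recomputed tag = 9f; claimed = ff → mismatch.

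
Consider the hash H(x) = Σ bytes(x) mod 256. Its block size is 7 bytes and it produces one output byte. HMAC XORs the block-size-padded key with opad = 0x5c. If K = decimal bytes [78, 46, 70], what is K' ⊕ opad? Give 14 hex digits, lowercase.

Key decimal bytes [78, 46, 70] = 4e 2e 46 is 3 bytes ≤ B = 7; zero-pad to 7 bytes: K' = 4e 2e 46 00 00 00 00.
XOR each byte with 0x5c: 4e⊕5c=12, 2e⊕5c=72, 46⊕5c=1a, 00⊕5c=5c, 00⊕5c=5c, 00⊕5c=5c, 00⊕5c=5c.

12721a5c5c5c5c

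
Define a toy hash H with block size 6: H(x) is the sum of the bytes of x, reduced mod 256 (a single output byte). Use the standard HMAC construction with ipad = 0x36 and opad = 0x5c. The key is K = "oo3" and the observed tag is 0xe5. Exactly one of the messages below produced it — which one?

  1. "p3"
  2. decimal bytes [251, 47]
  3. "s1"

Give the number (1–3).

Key "oo3" = 6f 6f 33 is 3 bytes ≤ B = 6; zero-pad to 6 bytes: K' = 6f 6f 33 00 00 00.
K' ⊕ ipad = 59 59 05 36 36 36; K' ⊕ opad = 33 33 6f 5c 5c 5c.
m1: inner = H(59 59 05 36 36 36 70 33) = fc; tag = H(33 33 6f 5c 5c 5c fc) = e5 ← matches
m2: inner = H(59 59 05 36 36 36 fb 2f) = 83; tag = H(33 33 6f 5c 5c 5c 83) = 6c
m3: inner = H(59 59 05 36 36 36 73 31) = fd; tag = H(33 33 6f 5c 5c 5c fd) = e6

1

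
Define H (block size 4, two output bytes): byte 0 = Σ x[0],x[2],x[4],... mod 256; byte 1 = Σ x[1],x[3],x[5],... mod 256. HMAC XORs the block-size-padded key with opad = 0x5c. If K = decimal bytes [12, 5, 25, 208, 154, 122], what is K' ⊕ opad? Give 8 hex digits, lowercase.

Key decimal bytes [12, 5, 25, 208, 154, 122] = 0c 05 19 d0 9a 7a is 6 bytes > B = 4, so hash it first: H(key) = bf 4f, then zero-pad to 4 bytes: K' = bf 4f 00 00.
XOR each byte with 0x5c: bf⊕5c=e3, 4f⊕5c=13, 00⊕5c=5c, 00⊕5c=5c.

e3135c5c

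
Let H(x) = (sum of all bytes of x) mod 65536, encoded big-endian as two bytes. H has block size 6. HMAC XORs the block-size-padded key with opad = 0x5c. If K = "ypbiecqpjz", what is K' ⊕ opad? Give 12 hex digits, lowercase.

Key "ypbiecqpjz" = 79 70 62 69 65 63 71 70 6a 7a is 10 bytes > B = 6, so hash it first: H(key) = 04 41, then zero-pad to 6 bytes: K' = 04 41 00 00 00 00.
XOR each byte with 0x5c: 04⊕5c=58, 41⊕5c=1d, 00⊕5c=5c, 00⊕5c=5c, 00⊕5c=5c, 00⊕5c=5c.

581d5c5c5c5c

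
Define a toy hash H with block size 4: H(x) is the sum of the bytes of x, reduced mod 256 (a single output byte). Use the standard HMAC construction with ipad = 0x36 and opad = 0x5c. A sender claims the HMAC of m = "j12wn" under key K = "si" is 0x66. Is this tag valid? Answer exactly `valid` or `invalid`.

invalid

Key "si" = 73 69 is 2 bytes ≤ B = 4; zero-pad to 4 bytes: K' = 73 69 00 00.
K' ⊕ ipad = 45 5f 36 36; K' ⊕ opad = 2f 35 5c 5c.
Inner hash: sum = 69+95+54+54+106+49+50+119+110 = 706; mod 256 = 194 → c2.
Outer hash (recomputed tag): sum = 47+53+92+92+194 = 478; mod 256 = 222 → de.
Recomputed tag = de; claimed = 66 → mismatch.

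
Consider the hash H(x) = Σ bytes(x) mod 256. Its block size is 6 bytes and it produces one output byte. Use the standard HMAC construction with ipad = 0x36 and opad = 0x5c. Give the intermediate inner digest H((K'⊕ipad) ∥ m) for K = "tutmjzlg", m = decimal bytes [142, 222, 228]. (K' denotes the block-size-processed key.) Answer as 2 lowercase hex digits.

Key "tutmjzlg" = 74 75 74 6d 6a 7a 6c 67 is 8 bytes > B = 6, so hash it first: H(key) = 81, then zero-pad to 6 bytes: K' = 81 00 00 00 00 00.
K' ⊕ ipad = b7 36 36 36 36 36.
Inner input = b7 36 36 36 36 36 ∥ 8e de e4.
Inner hash: sum = 183+54+54+54+54+54+142+222+228 = 1045; mod 256 = 21 → 15.

15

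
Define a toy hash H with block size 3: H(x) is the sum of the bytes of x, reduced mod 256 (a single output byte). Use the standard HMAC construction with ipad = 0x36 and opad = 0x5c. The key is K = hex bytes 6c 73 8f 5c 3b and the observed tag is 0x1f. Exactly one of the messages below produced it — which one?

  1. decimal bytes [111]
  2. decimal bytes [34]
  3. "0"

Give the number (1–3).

Key hex bytes 6c 73 8f 5c 3b is 5 bytes > B = 3, so hash it first: H(key) = 05, then zero-pad to 3 bytes: K' = 05 00 00.
K' ⊕ ipad = 33 36 36; K' ⊕ opad = 59 5c 5c.
m1: inner = H(33 36 36 6f) = 0e; tag = H(59 5c 5c 0e) = 1f ← matches
m2: inner = H(33 36 36 22) = c1; tag = H(59 5c 5c c1) = d2
m3: inner = H(33 36 36 30) = cf; tag = H(59 5c 5c cf) = e0

1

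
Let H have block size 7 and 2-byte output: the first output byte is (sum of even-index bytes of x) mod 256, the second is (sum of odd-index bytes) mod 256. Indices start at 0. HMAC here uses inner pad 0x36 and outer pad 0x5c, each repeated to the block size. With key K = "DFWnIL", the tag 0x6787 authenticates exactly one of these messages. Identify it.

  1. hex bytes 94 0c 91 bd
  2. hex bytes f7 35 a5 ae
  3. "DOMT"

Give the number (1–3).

Key "DFWnIL" = 44 46 57 6e 49 4c is 6 bytes ≤ B = 7; zero-pad to 7 bytes: K' = 44 46 57 6e 49 4c 00.
K' ⊕ ipad = 72 70 61 58 7f 7a 36; K' ⊕ opad = 18 1a 0b 32 15 10 5c.
m1: inner = H(72 70 61 58 7f 7a 36 94 0c 91 bd) = 51 67; tag = H(18 1a 0b 32 15 10 5c 51 67) = fbad
m2: inner = H(72 70 61 58 7f 7a 36 f7 35 a5 ae) = 6b de; tag = H(18 1a 0b 32 15 10 5c 6b de) = 72c7
m3: inner = H(72 70 61 58 7f 7a 36 44 4f 4d 54) = 2b d3; tag = H(18 1a 0b 32 15 10 5c 2b d3) = 6787 ← matches

3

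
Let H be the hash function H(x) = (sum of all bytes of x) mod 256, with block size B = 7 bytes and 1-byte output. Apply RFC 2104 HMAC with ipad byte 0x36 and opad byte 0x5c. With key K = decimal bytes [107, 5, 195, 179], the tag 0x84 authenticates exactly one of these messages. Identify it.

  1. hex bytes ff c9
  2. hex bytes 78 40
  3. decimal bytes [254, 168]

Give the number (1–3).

Key decimal bytes [107, 5, 195, 179] = 6b 05 c3 b3 is 4 bytes ≤ B = 7; zero-pad to 7 bytes: K' = 6b 05 c3 b3 00 00 00.
K' ⊕ ipad = 5d 33 f5 85 36 36 36; K' ⊕ opad = 37 59 9f ef 5c 5c 5c.
m1: inner = H(5d 33 f5 85 36 36 36 ff c9) = 74; tag = H(37 59 9f ef 5c 5c 5c 74) = a6
m2: inner = H(5d 33 f5 85 36 36 36 78 40) = 64; tag = H(37 59 9f ef 5c 5c 5c 64) = 96
m3: inner = H(5d 33 f5 85 36 36 36 fe a8) = 52; tag = H(37 59 9f ef 5c 5c 5c 52) = 84 ← matches

3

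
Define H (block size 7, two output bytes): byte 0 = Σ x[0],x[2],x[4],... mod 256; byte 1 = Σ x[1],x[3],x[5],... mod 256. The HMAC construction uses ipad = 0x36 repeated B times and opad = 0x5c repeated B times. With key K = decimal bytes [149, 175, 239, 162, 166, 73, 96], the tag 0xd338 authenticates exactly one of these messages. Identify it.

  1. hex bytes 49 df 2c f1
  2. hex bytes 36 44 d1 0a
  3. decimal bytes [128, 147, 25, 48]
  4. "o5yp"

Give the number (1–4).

1

Key decimal bytes [149, 175, 239, 162, 166, 73, 96] = 95 af ef a2 a6 49 60 is exactly B = 7 bytes: K' = 95 af ef a2 a6 49 60.
K' ⊕ ipad = a3 99 d9 94 90 7f 56; K' ⊕ opad = c9 f3 b3 fe fa 15 3c.
m1: inner = H(a3 99 d9 94 90 7f 56 49 df 2c f1) = 32 21; tag = H(c9 f3 b3 fe fa 15 3c 32 21) = d338 ← matches
m2: inner = H(a3 99 d9 94 90 7f 56 36 44 d1 0a) = b0 b3; tag = H(c9 f3 b3 fe fa 15 3c b0 b3) = 65b6
m3: inner = H(a3 99 d9 94 90 7f 56 80 93 19 30) = 25 45; tag = H(c9 f3 b3 fe fa 15 3c 25 45) = f72b
m4: inner = H(a3 99 d9 94 90 7f 56 6f 35 79 70) = 07 94; tag = H(c9 f3 b3 fe fa 15 3c 07 94) = 460d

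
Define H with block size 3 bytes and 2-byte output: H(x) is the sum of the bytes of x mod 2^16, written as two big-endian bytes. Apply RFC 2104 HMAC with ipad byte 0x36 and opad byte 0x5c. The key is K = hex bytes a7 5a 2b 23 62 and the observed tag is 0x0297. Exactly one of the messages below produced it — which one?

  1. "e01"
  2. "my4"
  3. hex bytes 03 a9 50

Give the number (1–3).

Key hex bytes a7 5a 2b 23 62 is 5 bytes > B = 3, so hash it first: H(key) = 01 b1, then zero-pad to 3 bytes: K' = 01 b1 00.
K' ⊕ ipad = 37 87 36; K' ⊕ opad = 5d ed 5c.
m1: inner = H(37 87 36 65 30 31) = 01 ba; tag = H(5d ed 5c 01 ba) = 0261
m2: inner = H(37 87 36 6d 79 34) = 02 0e; tag = H(5d ed 5c 02 0e) = 01b6
m3: inner = H(37 87 36 03 a9 50) = 01 f0; tag = H(5d ed 5c 01 f0) = 0297 ← matches

3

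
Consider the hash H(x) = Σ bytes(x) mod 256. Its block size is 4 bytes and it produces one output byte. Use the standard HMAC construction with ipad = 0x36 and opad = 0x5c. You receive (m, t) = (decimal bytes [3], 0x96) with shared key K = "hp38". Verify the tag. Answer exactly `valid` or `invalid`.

Key "hp38" = 68 70 33 38 is exactly B = 4 bytes: K' = 68 70 33 38.
K' ⊕ ipad = 5e 46 05 0e; K' ⊕ opad = 34 2c 6f 64.
Inner hash: sum = 94+70+5+14+3 = 186 → ba.
Outer hash (recomputed tag): sum = 52+44+111+100+186 = 493; mod 256 = 237 → ed.
Recomputed tag = ed; claimed = 96 → mismatch.

invalid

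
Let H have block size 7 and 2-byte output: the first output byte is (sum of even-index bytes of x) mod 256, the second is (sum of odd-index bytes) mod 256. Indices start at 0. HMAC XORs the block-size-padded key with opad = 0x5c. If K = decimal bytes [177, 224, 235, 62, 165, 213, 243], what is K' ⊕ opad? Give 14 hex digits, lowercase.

Key decimal bytes [177, 224, 235, 62, 165, 213, 243] = b1 e0 eb 3e a5 d5 f3 is exactly B = 7 bytes: K' = b1 e0 eb 3e a5 d5 f3.
XOR each byte with 0x5c: b1⊕5c=ed, e0⊕5c=bc, eb⊕5c=b7, 3e⊕5c=62, a5⊕5c=f9, d5⊕5c=89, f3⊕5c=af.

edbcb762f989af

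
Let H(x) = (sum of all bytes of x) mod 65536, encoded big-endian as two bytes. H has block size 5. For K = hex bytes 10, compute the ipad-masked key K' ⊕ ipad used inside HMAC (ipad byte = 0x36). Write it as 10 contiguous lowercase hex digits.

2636363636

Key hex bytes 10 is 1 byte ≤ B = 5; zero-pad to 5 bytes: K' = 10 00 00 00 00.
XOR each byte with 0x36: 10⊕36=26, 00⊕36=36, 00⊕36=36, 00⊕36=36, 00⊕36=36.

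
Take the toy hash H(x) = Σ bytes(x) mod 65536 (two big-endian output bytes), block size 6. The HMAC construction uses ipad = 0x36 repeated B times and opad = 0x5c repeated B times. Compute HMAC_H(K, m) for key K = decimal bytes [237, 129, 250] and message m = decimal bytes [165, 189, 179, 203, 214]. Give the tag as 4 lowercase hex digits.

0404

Key decimal bytes [237, 129, 250] = ed 81 fa is 3 bytes ≤ B = 6; zero-pad to 6 bytes: K' = ed 81 fa 00 00 00.
K' ⊕ ipad = db b7 cc 36 36 36.  K' ⊕ opad = b1 dd a6 5c 5c 5c.
Inner input = (K'⊕ipad) ∥ m = db b7 cc 36 36 36 ∥ a5 bd b3 cb d6.
Inner hash: sum = 219+183+204+54+54+54+165+189+179+203+214 = 1718 → 06 b6.
Outer input = (K'⊕opad) ∥ inner = b1 dd a6 5c 5c 5c ∥ 06 b6.
Outer hash (tag): sum = 177+221+166+92+92+92+6+182 = 1028 → 04 04.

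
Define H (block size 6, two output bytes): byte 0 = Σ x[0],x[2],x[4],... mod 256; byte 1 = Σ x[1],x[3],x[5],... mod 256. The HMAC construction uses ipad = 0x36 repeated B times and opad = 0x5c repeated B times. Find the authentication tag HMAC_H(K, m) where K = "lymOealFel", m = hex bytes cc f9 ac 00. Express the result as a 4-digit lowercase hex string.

Key "lymOealFel" = 6c 79 6d 4f 65 61 6c 46 65 6c is 10 bytes > B = 6, so hash it first: H(key) = 0f db, then zero-pad to 6 bytes: K' = 0f db 00 00 00 00.
K' ⊕ ipad = 39 ed 36 36 36 36.  K' ⊕ opad = 53 87 5c 5c 5c 5c.
Inner input = (K'⊕ipad) ∥ m = 39 ed 36 36 36 36 ∥ cc f9 ac 00.
Inner hash: even-index sum = 541 mod 256 = 29; odd-index sum = 594 mod 256 = 82 → 1d 52.
Outer input = (K'⊕opad) ∥ inner = 53 87 5c 5c 5c 5c ∥ 1d 52.
Outer hash (tag): even-index sum = 296 mod 256 = 40; odd-index sum = 401 mod 256 = 145 → 28 91.

2891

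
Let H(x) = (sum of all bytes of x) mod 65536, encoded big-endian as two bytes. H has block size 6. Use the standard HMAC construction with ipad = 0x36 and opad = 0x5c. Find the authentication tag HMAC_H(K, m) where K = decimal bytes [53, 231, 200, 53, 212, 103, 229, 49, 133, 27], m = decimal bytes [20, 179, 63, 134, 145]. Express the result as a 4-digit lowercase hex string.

Key decimal bytes [53, 231, 200, 53, 212, 103, 229, 49, 133, 27] = 35 e7 c8 35 d4 67 e5 31 85 1b is 10 bytes > B = 6, so hash it first: H(key) = 05 0a, then zero-pad to 6 bytes: K' = 05 0a 00 00 00 00.
K' ⊕ ipad = 33 3c 36 36 36 36.  K' ⊕ opad = 59 56 5c 5c 5c 5c.
Inner input = (K'⊕ipad) ∥ m = 33 3c 36 36 36 36 ∥ 14 b3 3f 86 91.
Inner hash: sum = 51+60+54+54+54+54+20+179+63+134+145 = 868 → 03 64.
Outer input = (K'⊕opad) ∥ inner = 59 56 5c 5c 5c 5c ∥ 03 64.
Outer hash (tag): sum = 89+86+92+92+92+92+3+100 = 646 → 02 86.

0286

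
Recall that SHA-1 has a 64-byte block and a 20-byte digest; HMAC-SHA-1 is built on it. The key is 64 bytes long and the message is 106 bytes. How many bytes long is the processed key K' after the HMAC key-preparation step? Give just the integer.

Key is 64 ≤ 64 bytes, zero-padded: |K'| = 64.

64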